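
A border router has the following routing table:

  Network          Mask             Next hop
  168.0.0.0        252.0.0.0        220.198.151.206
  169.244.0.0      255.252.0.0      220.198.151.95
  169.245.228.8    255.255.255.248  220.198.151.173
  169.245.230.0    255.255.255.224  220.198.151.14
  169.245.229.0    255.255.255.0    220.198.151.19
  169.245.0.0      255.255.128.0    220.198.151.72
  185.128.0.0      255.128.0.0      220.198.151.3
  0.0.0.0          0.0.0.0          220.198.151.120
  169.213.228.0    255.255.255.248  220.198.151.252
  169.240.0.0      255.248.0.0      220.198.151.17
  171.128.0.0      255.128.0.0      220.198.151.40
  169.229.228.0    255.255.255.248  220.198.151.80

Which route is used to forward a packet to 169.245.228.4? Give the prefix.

Entries matching 169.245.228.4:
  0.0.0.0/0 (default, matches everything)
  168.0.0.0/6 (168.0.0.0 - 171.255.255.255)
  169.240.0.0/13 (169.240.0.0 - 169.247.255.255)
  169.244.0.0/14 (169.244.0.0 - 169.247.255.255)
Most specific is 169.244.0.0/14.

169.244.0.0/14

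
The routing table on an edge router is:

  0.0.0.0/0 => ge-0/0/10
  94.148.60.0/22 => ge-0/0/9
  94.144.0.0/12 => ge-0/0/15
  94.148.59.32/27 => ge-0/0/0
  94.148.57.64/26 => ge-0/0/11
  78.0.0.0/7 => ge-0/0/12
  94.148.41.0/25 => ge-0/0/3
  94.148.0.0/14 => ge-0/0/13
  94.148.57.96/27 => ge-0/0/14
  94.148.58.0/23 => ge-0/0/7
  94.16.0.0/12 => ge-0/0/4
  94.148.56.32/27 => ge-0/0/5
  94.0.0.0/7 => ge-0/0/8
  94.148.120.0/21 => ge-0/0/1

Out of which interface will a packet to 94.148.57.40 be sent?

Routes whose prefix contains 94.148.57.40:
  0.0.0.0/0 (default, matches everything) -> ge-0/0/10
  94.0.0.0/7 (94.0.0.0 - 95.255.255.255) -> ge-0/0/8
  94.144.0.0/12 (94.144.0.0 - 94.159.255.255) -> ge-0/0/15
  94.148.0.0/14 (94.148.0.0 - 94.151.255.255) -> ge-0/0/13
More-specific entries that do NOT match:
  94.148.59.32/27 (94.148.59.32 - 94.148.59.63) does not contain 94.148.57.40
  94.148.57.96/27 (94.148.57.96 - 94.148.57.127) does not contain 94.148.57.40
  94.148.56.32/27 (94.148.56.32 - 94.148.56.63) does not contain 94.148.57.40
  94.148.57.64/26 (94.148.57.64 - 94.148.57.127) does not contain 94.148.57.40
  94.148.41.0/25 (94.148.41.0 - 94.148.41.127) does not contain 94.148.57.40
  94.148.58.0/23 (94.148.58.0 - 94.148.59.255) does not contain 94.148.57.40
  94.148.60.0/22 (94.148.60.0 - 94.148.63.255) does not contain 94.148.57.40
  94.148.120.0/21 (94.148.120.0 - 94.148.127.255) does not contain 94.148.57.40
Longest matching prefix is /14 -> interface ge-0/0/13.

ge-0/0/13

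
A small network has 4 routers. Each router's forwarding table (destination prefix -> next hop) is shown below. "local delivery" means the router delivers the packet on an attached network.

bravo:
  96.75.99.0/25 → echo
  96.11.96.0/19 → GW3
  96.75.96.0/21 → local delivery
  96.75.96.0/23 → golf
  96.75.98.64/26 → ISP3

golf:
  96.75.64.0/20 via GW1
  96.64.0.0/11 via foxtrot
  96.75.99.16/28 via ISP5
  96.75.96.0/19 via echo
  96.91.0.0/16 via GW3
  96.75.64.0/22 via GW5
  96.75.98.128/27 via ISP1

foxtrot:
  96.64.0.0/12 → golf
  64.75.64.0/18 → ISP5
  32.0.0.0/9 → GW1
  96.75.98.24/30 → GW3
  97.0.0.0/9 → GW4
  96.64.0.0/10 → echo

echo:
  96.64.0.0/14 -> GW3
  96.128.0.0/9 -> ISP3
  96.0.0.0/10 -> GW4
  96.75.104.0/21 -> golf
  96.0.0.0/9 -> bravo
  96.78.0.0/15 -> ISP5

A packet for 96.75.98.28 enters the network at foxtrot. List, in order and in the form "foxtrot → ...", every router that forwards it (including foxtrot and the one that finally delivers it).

At foxtrot: longest match for 96.75.98.28 is 96.64.0.0/12 -> golf
At golf: longest match for 96.75.98.28 is 96.75.96.0/19 -> echo
At echo: longest match for 96.75.98.28 is 96.0.0.0/9 -> bravo
At bravo: longest match for 96.75.98.28 is 96.75.96.0/21 -> local delivery

foxtrot → golf → echo → bravo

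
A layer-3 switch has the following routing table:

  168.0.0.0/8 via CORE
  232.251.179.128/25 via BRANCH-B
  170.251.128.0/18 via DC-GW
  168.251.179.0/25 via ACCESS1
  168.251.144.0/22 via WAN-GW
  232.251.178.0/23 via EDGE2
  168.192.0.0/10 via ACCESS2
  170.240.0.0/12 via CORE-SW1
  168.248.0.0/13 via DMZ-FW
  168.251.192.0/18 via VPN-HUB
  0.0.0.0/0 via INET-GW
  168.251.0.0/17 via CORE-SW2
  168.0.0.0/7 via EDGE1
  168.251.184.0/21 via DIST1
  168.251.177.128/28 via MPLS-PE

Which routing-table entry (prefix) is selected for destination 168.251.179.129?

Entries matching 168.251.179.129:
  0.0.0.0/0 (default, matches everything)
  168.0.0.0/7 (168.0.0.0 - 169.255.255.255)
  168.0.0.0/8 (168.0.0.0 - 168.255.255.255)
  168.192.0.0/10 (168.192.0.0 - 168.255.255.255)
  168.248.0.0/13 (168.248.0.0 - 168.255.255.255)
Most specific is 168.248.0.0/13.

168.248.0.0/13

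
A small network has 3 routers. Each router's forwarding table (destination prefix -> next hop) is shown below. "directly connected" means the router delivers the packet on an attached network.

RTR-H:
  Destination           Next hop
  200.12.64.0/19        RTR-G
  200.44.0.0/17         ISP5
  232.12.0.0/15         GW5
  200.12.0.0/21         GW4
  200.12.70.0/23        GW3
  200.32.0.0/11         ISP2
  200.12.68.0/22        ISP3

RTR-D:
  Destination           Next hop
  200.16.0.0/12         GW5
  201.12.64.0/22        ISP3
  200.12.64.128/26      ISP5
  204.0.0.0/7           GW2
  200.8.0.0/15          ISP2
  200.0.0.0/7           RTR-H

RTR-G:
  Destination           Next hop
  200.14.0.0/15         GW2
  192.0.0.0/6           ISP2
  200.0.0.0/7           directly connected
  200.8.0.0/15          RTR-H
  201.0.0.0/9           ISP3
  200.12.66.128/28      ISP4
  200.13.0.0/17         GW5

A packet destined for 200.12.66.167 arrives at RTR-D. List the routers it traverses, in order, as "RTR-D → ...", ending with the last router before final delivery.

RTR-D → RTR-H → RTR-G

At RTR-D: longest match for 200.12.66.167 is 200.0.0.0/7 -> RTR-H
At RTR-H: longest match for 200.12.66.167 is 200.12.64.0/19 -> RTR-G
At RTR-G: longest match for 200.12.66.167 is 200.0.0.0/7 -> directly connected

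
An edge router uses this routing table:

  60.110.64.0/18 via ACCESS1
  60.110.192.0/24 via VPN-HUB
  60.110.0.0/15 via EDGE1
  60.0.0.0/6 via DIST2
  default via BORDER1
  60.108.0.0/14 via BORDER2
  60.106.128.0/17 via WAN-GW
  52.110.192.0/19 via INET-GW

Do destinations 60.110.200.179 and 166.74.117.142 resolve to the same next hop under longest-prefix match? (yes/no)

60.110.200.179: longest match 60.110.0.0/15 -> EDGE1
166.74.117.142: longest match 0.0.0.0/0 -> BORDER1

no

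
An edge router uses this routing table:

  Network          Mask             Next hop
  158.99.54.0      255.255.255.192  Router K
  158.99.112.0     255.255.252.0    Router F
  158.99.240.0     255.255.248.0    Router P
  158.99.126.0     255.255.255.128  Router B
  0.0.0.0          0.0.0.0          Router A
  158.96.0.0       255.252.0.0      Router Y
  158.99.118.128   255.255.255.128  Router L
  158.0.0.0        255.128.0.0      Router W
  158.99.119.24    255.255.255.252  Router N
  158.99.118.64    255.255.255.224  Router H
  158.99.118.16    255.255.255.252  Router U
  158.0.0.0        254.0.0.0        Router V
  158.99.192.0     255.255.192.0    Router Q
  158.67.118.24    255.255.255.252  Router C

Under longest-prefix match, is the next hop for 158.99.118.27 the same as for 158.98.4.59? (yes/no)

yes

158.99.118.27: longest match 158.96.0.0/14 -> Router Y
158.98.4.59: longest match 158.96.0.0/14 -> Router Y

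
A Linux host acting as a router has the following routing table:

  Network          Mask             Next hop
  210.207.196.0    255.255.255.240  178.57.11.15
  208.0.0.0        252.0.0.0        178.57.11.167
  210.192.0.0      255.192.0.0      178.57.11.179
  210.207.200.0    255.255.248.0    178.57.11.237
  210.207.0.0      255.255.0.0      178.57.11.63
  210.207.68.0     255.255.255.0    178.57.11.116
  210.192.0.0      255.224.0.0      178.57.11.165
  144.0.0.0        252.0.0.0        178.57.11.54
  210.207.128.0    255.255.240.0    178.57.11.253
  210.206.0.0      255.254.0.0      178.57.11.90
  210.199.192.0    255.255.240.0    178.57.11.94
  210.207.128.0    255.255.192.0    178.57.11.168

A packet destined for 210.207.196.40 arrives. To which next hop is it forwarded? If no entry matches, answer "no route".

178.57.11.63

Routes whose prefix contains 210.207.196.40:
  208.0.0.0/6 (208.0.0.0 - 211.255.255.255) -> 178.57.11.167
  210.192.0.0/10 (210.192.0.0 - 210.255.255.255) -> 178.57.11.179
  210.192.0.0/11 (210.192.0.0 - 210.223.255.255) -> 178.57.11.165
  210.206.0.0/15 (210.206.0.0 - 210.207.255.255) -> 178.57.11.90
  210.207.0.0/16 (210.207.0.0 - 210.207.255.255) -> 178.57.11.63
More-specific entries that do NOT match:
  210.207.196.0/28 (210.207.196.0 - 210.207.196.15) does not contain 210.207.196.40
  210.207.68.0/24 (210.207.68.0 - 210.207.68.255) does not contain 210.207.196.40
  210.207.200.0/21 (210.207.200.0 - 210.207.207.255) does not contain 210.207.196.40
  210.207.128.0/20 (210.207.128.0 - 210.207.143.255) does not contain 210.207.196.40
  210.199.192.0/20 (210.199.192.0 - 210.199.207.255) does not contain 210.207.196.40
  210.207.128.0/18 (210.207.128.0 - 210.207.191.255) does not contain 210.207.196.40
Longest matching prefix is /16 -> next hop 178.57.11.63.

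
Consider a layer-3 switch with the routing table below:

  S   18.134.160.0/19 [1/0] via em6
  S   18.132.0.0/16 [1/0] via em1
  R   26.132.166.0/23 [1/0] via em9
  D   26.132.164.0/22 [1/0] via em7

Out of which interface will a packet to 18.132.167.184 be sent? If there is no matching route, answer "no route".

em1

Routes whose prefix contains 18.132.167.184:
  18.132.0.0/16 (18.132.0.0 - 18.132.255.255) -> em1
More-specific entries that do NOT match:
  26.132.166.0/23 (26.132.166.0 - 26.132.167.255) does not contain 18.132.167.184
  26.132.164.0/22 (26.132.164.0 - 26.132.167.255) does not contain 18.132.167.184
  18.134.160.0/19 (18.134.160.0 - 18.134.191.255) does not contain 18.132.167.184
Longest matching prefix is /16 -> interface em1.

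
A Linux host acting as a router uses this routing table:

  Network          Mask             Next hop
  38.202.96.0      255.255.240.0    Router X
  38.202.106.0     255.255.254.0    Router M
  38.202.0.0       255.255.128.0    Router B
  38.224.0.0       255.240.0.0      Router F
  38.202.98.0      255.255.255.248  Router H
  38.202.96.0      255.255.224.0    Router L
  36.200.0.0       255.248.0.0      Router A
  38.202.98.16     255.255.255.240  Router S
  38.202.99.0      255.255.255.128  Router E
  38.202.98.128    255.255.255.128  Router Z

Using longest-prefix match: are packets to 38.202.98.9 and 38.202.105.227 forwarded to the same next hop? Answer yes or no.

yes

38.202.98.9: longest match 38.202.96.0/20 -> Router X
38.202.105.227: longest match 38.202.96.0/20 -> Router X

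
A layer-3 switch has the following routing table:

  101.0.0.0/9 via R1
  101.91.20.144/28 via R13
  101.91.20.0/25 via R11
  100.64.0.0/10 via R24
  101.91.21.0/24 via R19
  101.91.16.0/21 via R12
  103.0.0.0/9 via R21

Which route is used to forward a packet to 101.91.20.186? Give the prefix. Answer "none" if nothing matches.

Entries matching 101.91.20.186:
  101.0.0.0/9 (101.0.0.0 - 101.127.255.255)
  101.91.16.0/21 (101.91.16.0 - 101.91.23.255)
Most specific is 101.91.16.0/21.

101.91.16.0/21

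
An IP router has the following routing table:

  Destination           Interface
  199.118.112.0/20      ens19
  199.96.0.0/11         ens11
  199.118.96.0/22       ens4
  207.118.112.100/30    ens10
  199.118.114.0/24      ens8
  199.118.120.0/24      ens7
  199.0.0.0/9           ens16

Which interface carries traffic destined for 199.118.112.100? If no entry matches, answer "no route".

Routes whose prefix contains 199.118.112.100:
  199.0.0.0/9 (199.0.0.0 - 199.127.255.255) -> ens16
  199.96.0.0/11 (199.96.0.0 - 199.127.255.255) -> ens11
  199.118.112.0/20 (199.118.112.0 - 199.118.127.255) -> ens19
More-specific entries that do NOT match:
  207.118.112.100/30 (207.118.112.100 - 207.118.112.103) does not contain 199.118.112.100
  199.118.114.0/24 (199.118.114.0 - 199.118.114.255) does not contain 199.118.112.100
  199.118.120.0/24 (199.118.120.0 - 199.118.120.255) does not contain 199.118.112.100
  199.118.96.0/22 (199.118.96.0 - 199.118.99.255) does not contain 199.118.112.100
Longest matching prefix is /20 -> interface ens19.

ens19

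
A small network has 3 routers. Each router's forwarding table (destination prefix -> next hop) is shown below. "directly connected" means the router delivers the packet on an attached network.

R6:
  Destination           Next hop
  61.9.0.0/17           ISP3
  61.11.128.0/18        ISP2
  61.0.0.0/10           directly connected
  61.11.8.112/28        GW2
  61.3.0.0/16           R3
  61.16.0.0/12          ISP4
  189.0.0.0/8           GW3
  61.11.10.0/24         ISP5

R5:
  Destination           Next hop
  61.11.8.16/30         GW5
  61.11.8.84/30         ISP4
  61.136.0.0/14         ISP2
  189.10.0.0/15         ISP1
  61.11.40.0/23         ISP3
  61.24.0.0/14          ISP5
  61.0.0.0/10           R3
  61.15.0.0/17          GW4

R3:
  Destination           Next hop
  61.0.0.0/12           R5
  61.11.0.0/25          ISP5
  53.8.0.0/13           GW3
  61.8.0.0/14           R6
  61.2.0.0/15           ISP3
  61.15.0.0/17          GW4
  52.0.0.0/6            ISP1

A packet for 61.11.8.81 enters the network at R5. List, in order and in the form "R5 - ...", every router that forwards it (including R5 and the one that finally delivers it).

R5 - R3 - R6

At R5: longest match for 61.11.8.81 is 61.0.0.0/10 -> R3
At R3: longest match for 61.11.8.81 is 61.8.0.0/14 -> R6
At R6: longest match for 61.11.8.81 is 61.0.0.0/10 -> directly connected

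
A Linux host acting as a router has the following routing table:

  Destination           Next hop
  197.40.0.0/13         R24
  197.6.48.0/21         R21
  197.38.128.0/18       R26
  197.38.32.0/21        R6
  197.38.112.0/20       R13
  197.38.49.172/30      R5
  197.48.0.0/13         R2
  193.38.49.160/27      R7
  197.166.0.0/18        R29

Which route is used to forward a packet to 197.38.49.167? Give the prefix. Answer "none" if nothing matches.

none

197.38.49.167 is outside every listed prefix and there is no default route.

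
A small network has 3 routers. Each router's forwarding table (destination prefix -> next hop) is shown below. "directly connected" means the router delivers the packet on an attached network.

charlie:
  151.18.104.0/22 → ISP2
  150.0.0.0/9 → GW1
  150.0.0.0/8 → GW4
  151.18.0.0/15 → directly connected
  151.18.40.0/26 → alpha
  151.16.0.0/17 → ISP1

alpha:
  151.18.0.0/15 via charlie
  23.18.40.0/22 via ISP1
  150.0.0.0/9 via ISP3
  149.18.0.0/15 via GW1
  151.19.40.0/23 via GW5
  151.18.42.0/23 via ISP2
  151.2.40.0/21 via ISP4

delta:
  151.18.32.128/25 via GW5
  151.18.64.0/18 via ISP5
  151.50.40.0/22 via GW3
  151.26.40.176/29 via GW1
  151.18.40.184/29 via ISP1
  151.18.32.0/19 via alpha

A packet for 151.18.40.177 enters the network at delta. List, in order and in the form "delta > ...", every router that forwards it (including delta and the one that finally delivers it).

At delta: longest match for 151.18.40.177 is 151.18.32.0/19 -> alpha
At alpha: longest match for 151.18.40.177 is 151.18.0.0/15 -> charlie
At charlie: longest match for 151.18.40.177 is 151.18.0.0/15 -> directly connected

delta > alpha > charlie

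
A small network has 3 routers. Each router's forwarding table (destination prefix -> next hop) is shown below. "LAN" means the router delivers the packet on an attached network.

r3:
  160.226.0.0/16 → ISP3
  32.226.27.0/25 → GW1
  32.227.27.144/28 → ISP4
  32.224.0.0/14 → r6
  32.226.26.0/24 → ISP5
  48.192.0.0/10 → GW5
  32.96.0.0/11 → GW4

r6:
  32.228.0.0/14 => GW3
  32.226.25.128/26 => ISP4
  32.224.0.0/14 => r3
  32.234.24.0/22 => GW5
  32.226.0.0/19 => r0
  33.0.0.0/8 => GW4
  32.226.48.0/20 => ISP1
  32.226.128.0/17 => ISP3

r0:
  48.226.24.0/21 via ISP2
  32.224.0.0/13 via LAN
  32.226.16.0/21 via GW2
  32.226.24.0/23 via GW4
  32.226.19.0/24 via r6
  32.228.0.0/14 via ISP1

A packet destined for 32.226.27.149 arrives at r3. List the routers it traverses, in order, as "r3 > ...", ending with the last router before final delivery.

r3 > r6 > r0

At r3: longest match for 32.226.27.149 is 32.224.0.0/14 -> r6
At r6: longest match for 32.226.27.149 is 32.226.0.0/19 -> r0
At r0: longest match for 32.226.27.149 is 32.224.0.0/13 -> LAN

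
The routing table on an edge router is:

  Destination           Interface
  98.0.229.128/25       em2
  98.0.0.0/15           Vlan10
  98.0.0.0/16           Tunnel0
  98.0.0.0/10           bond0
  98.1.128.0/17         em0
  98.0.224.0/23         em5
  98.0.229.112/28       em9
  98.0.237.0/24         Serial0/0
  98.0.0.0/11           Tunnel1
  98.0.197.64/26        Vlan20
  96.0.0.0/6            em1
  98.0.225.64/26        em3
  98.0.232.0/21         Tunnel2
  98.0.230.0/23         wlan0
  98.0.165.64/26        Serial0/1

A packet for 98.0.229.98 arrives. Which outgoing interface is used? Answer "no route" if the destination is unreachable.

Tunnel0

Routes whose prefix contains 98.0.229.98:
  96.0.0.0/6 (96.0.0.0 - 99.255.255.255) -> em1
  98.0.0.0/10 (98.0.0.0 - 98.63.255.255) -> bond0
  98.0.0.0/11 (98.0.0.0 - 98.31.255.255) -> Tunnel1
  98.0.0.0/15 (98.0.0.0 - 98.1.255.255) -> Vlan10
  98.0.0.0/16 (98.0.0.0 - 98.0.255.255) -> Tunnel0
More-specific entries that do NOT match:
  98.0.229.112/28 (98.0.229.112 - 98.0.229.127) does not contain 98.0.229.98
  98.0.197.64/26 (98.0.197.64 - 98.0.197.127) does not contain 98.0.229.98
  98.0.225.64/26 (98.0.225.64 - 98.0.225.127) does not contain 98.0.229.98
  98.0.165.64/26 (98.0.165.64 - 98.0.165.127) does not contain 98.0.229.98
  98.0.229.128/25 (98.0.229.128 - 98.0.229.255) does not contain 98.0.229.98
  98.0.237.0/24 (98.0.237.0 - 98.0.237.255) does not contain 98.0.229.98
  98.0.224.0/23 (98.0.224.0 - 98.0.225.255) does not contain 98.0.229.98
  98.0.230.0/23 (98.0.230.0 - 98.0.231.255) does not contain 98.0.229.98
  98.0.232.0/21 (98.0.232.0 - 98.0.239.255) does not contain 98.0.229.98
  98.1.128.0/17 (98.1.128.0 - 98.1.255.255) does not contain 98.0.229.98
Longest matching prefix is /16 -> interface Tunnel0.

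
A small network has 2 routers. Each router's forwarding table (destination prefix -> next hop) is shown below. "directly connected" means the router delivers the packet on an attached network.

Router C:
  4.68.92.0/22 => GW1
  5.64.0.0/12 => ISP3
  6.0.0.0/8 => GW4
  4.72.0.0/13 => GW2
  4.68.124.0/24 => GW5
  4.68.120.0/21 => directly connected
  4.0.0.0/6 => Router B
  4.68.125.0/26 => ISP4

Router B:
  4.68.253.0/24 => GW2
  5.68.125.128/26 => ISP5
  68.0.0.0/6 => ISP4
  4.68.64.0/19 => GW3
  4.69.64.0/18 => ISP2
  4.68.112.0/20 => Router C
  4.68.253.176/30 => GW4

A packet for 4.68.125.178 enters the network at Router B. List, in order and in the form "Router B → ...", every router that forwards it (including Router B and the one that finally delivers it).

Router B → Router C

At Router B: longest match for 4.68.125.178 is 4.68.112.0/20 -> Router C
At Router C: longest match for 4.68.125.178 is 4.68.120.0/21 -> directly connected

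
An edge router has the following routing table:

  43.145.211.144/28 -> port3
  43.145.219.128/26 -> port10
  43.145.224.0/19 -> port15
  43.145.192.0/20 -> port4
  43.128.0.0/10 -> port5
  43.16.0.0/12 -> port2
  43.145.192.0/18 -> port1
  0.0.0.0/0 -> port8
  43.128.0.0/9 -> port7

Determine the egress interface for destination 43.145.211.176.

port1

Routes whose prefix contains 43.145.211.176:
  0.0.0.0/0 (default, matches everything) -> port8
  43.128.0.0/9 (43.128.0.0 - 43.255.255.255) -> port7
  43.128.0.0/10 (43.128.0.0 - 43.191.255.255) -> port5
  43.145.192.0/18 (43.145.192.0 - 43.145.255.255) -> port1
More-specific entries that do NOT match:
  43.145.211.144/28 (43.145.211.144 - 43.145.211.159) does not contain 43.145.211.176
  43.145.219.128/26 (43.145.219.128 - 43.145.219.191) does not contain 43.145.211.176
  43.145.192.0/20 (43.145.192.0 - 43.145.207.255) does not contain 43.145.211.176
  43.145.224.0/19 (43.145.224.0 - 43.145.255.255) does not contain 43.145.211.176
Longest matching prefix is /18 -> interface port1.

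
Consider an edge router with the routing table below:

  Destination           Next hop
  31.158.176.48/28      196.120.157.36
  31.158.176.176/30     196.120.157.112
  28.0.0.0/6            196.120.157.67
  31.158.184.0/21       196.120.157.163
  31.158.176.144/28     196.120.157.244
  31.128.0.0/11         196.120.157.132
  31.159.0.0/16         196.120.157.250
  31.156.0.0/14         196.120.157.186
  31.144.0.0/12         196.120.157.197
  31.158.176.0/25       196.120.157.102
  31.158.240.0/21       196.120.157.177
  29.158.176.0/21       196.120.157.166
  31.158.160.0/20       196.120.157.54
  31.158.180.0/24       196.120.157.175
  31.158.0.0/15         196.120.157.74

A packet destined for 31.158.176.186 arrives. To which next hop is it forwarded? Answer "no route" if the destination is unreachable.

Routes whose prefix contains 31.158.176.186:
  28.0.0.0/6 (28.0.0.0 - 31.255.255.255) -> 196.120.157.67
  31.128.0.0/11 (31.128.0.0 - 31.159.255.255) -> 196.120.157.132
  31.144.0.0/12 (31.144.0.0 - 31.159.255.255) -> 196.120.157.197
  31.156.0.0/14 (31.156.0.0 - 31.159.255.255) -> 196.120.157.186
  31.158.0.0/15 (31.158.0.0 - 31.159.255.255) -> 196.120.157.74
More-specific entries that do NOT match:
  31.158.176.176/30 (31.158.176.176 - 31.158.176.179) does not contain 31.158.176.186
  31.158.176.48/28 (31.158.176.48 - 31.158.176.63) does not contain 31.158.176.186
  31.158.176.144/28 (31.158.176.144 - 31.158.176.159) does not contain 31.158.176.186
  31.158.176.0/25 (31.158.176.0 - 31.158.176.127) does not contain 31.158.176.186
  31.158.180.0/24 (31.158.180.0 - 31.158.180.255) does not contain 31.158.176.186
  31.158.184.0/21 (31.158.184.0 - 31.158.191.255) does not contain 31.158.176.186
  31.158.240.0/21 (31.158.240.0 - 31.158.247.255) does not contain 31.158.176.186
  29.158.176.0/21 (29.158.176.0 - 29.158.183.255) does not contain 31.158.176.186
  31.158.160.0/20 (31.158.160.0 - 31.158.175.255) does not contain 31.158.176.186
  31.159.0.0/16 (31.159.0.0 - 31.159.255.255) does not contain 31.158.176.186
Longest matching prefix is /15 -> next hop 196.120.157.74.

196.120.157.74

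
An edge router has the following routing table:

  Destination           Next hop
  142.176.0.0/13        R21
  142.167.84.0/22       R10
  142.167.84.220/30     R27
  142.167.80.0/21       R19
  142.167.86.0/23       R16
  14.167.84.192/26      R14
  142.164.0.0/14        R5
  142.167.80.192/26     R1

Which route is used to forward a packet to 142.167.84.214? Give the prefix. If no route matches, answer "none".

Entries matching 142.167.84.214:
  142.164.0.0/14 (142.164.0.0 - 142.167.255.255)
  142.167.80.0/21 (142.167.80.0 - 142.167.87.255)
  142.167.84.0/22 (142.167.84.0 - 142.167.87.255)
Most specific is 142.167.84.0/22.

142.167.84.0/22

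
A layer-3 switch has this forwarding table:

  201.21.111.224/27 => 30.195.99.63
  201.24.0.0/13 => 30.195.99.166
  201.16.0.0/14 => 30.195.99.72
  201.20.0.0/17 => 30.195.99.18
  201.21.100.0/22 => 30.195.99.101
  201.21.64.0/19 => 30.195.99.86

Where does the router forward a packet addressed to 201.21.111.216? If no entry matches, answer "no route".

No entry's prefix contains 201.21.111.216; there is no default route.

no route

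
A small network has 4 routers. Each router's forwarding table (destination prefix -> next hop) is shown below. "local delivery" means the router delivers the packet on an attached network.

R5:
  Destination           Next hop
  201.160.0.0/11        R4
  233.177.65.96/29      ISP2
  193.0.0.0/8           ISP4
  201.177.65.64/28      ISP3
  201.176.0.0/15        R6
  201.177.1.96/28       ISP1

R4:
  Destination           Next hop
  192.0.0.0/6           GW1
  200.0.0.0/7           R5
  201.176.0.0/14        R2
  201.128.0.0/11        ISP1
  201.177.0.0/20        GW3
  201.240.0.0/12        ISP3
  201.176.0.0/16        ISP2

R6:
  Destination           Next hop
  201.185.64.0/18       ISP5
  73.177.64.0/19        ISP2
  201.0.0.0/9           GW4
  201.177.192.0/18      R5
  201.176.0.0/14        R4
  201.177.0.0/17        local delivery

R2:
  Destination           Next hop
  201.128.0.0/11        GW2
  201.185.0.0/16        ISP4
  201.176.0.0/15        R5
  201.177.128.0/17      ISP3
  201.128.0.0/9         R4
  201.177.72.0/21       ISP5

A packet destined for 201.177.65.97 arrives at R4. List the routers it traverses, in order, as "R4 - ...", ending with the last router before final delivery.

R4 - R2 - R5 - R6

At R4: longest match for 201.177.65.97 is 201.176.0.0/14 -> R2
At R2: longest match for 201.177.65.97 is 201.176.0.0/15 -> R5
At R5: longest match for 201.177.65.97 is 201.176.0.0/15 -> R6
At R6: longest match for 201.177.65.97 is 201.177.0.0/17 -> local delivery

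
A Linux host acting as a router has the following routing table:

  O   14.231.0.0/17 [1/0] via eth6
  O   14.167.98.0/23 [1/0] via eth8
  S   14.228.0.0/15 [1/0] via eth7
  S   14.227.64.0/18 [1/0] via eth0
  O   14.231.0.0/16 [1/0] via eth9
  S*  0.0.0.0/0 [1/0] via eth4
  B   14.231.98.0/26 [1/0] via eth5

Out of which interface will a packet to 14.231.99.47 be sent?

Routes whose prefix contains 14.231.99.47:
  0.0.0.0/0 (default, matches everything) -> eth4
  14.231.0.0/16 (14.231.0.0 - 14.231.255.255) -> eth9
  14.231.0.0/17 (14.231.0.0 - 14.231.127.255) -> eth6
More-specific entries that do NOT match:
  14.231.98.0/26 (14.231.98.0 - 14.231.98.63) does not contain 14.231.99.47
  14.167.98.0/23 (14.167.98.0 - 14.167.99.255) does not contain 14.231.99.47
  14.227.64.0/18 (14.227.64.0 - 14.227.127.255) does not contain 14.231.99.47
Longest matching prefix is /17 -> interface eth6.

eth6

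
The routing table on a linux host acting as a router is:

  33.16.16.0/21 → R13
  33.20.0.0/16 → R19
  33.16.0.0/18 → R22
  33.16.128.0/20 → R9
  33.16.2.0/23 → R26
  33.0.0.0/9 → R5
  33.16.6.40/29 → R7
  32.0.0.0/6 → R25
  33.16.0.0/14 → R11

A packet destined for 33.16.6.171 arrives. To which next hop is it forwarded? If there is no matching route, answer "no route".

Routes whose prefix contains 33.16.6.171:
  32.0.0.0/6 (32.0.0.0 - 35.255.255.255) -> R25
  33.0.0.0/9 (33.0.0.0 - 33.127.255.255) -> R5
  33.16.0.0/14 (33.16.0.0 - 33.19.255.255) -> R11
  33.16.0.0/18 (33.16.0.0 - 33.16.63.255) -> R22
More-specific entries that do NOT match:
  33.16.6.40/29 (33.16.6.40 - 33.16.6.47) does not contain 33.16.6.171
  33.16.2.0/23 (33.16.2.0 - 33.16.3.255) does not contain 33.16.6.171
  33.16.16.0/21 (33.16.16.0 - 33.16.23.255) does not contain 33.16.6.171
  33.16.128.0/20 (33.16.128.0 - 33.16.143.255) does not contain 33.16.6.171
Longest matching prefix is /18 -> next hop R22.

R22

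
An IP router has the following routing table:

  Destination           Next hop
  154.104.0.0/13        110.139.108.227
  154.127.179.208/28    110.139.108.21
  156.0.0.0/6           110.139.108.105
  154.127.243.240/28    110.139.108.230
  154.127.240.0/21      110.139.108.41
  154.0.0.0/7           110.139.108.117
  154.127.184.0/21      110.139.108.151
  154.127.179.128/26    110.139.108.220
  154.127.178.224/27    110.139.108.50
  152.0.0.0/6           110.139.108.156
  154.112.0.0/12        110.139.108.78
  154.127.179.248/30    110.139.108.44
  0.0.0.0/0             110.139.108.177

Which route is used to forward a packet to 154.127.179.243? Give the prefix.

154.112.0.0/12

Entries matching 154.127.179.243:
  0.0.0.0/0 (default, matches everything)
  152.0.0.0/6 (152.0.0.0 - 155.255.255.255)
  154.0.0.0/7 (154.0.0.0 - 155.255.255.255)
  154.112.0.0/12 (154.112.0.0 - 154.127.255.255)
Most specific is 154.112.0.0/12.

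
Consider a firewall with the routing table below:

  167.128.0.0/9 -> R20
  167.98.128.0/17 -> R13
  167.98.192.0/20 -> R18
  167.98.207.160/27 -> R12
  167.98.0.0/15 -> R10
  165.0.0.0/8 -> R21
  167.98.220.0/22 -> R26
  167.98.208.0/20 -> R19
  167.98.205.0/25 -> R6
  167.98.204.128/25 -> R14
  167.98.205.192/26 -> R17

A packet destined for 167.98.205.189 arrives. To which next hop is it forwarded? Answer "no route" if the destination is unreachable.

R18

Routes whose prefix contains 167.98.205.189:
  167.98.0.0/15 (167.98.0.0 - 167.99.255.255) -> R10
  167.98.128.0/17 (167.98.128.0 - 167.98.255.255) -> R13
  167.98.192.0/20 (167.98.192.0 - 167.98.207.255) -> R18
More-specific entries that do NOT match:
  167.98.207.160/27 (167.98.207.160 - 167.98.207.191) does not contain 167.98.205.189
  167.98.205.192/26 (167.98.205.192 - 167.98.205.255) does not contain 167.98.205.189
  167.98.205.0/25 (167.98.205.0 - 167.98.205.127) does not contain 167.98.205.189
  167.98.204.128/25 (167.98.204.128 - 167.98.204.255) does not contain 167.98.205.189
  167.98.220.0/22 (167.98.220.0 - 167.98.223.255) does not contain 167.98.205.189
Longest matching prefix is /20 -> next hop R18.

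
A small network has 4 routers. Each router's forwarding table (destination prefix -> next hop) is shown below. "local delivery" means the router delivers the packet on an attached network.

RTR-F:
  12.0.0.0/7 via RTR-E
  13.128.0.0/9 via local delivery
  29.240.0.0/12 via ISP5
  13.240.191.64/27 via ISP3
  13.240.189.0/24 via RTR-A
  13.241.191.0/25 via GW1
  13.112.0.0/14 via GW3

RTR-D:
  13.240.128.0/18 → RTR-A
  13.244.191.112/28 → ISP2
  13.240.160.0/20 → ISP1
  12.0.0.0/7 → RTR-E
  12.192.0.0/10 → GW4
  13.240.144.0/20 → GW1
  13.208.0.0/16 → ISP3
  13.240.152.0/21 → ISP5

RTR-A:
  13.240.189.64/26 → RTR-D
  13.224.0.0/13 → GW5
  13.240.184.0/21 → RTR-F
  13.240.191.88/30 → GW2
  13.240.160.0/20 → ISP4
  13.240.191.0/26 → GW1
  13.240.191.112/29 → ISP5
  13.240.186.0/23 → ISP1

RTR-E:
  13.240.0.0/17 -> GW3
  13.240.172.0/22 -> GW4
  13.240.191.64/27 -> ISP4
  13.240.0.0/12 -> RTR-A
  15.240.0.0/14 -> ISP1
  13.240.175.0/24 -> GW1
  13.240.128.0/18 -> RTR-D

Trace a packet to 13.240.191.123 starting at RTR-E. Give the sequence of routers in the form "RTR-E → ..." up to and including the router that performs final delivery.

RTR-E → RTR-D → RTR-A → RTR-F

At RTR-E: longest match for 13.240.191.123 is 13.240.128.0/18 -> RTR-D
At RTR-D: longest match for 13.240.191.123 is 13.240.128.0/18 -> RTR-A
At RTR-A: longest match for 13.240.191.123 is 13.240.184.0/21 -> RTR-F
At RTR-F: longest match for 13.240.191.123 is 13.128.0.0/9 -> local delivery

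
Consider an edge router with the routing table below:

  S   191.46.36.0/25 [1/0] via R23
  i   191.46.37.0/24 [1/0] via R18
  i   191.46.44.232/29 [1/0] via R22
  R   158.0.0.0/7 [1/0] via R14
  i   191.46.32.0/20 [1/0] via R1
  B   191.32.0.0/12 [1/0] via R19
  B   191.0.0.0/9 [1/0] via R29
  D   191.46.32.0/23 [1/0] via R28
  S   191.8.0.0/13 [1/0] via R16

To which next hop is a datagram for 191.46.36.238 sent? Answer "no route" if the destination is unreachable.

R1

Routes whose prefix contains 191.46.36.238:
  191.0.0.0/9 (191.0.0.0 - 191.127.255.255) -> R29
  191.32.0.0/12 (191.32.0.0 - 191.47.255.255) -> R19
  191.46.32.0/20 (191.46.32.0 - 191.46.47.255) -> R1
More-specific entries that do NOT match:
  191.46.44.232/29 (191.46.44.232 - 191.46.44.239) does not contain 191.46.36.238
  191.46.36.0/25 (191.46.36.0 - 191.46.36.127) does not contain 191.46.36.238
  191.46.37.0/24 (191.46.37.0 - 191.46.37.255) does not contain 191.46.36.238
  191.46.32.0/23 (191.46.32.0 - 191.46.33.255) does not contain 191.46.36.238
Longest matching prefix is /20 -> next hop R1.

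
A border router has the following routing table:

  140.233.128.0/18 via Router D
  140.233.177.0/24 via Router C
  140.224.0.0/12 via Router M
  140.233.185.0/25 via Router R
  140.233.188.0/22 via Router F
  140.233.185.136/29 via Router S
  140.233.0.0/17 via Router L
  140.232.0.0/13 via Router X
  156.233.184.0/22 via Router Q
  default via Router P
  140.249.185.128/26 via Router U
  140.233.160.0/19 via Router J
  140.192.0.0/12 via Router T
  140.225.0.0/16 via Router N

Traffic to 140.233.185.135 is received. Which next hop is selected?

Routes whose prefix contains 140.233.185.135:
  0.0.0.0/0 (default, matches everything) -> Router P
  140.224.0.0/12 (140.224.0.0 - 140.239.255.255) -> Router M
  140.232.0.0/13 (140.232.0.0 - 140.239.255.255) -> Router X
  140.233.128.0/18 (140.233.128.0 - 140.233.191.255) -> Router D
  140.233.160.0/19 (140.233.160.0 - 140.233.191.255) -> Router J
More-specific entries that do NOT match:
  140.233.185.136/29 (140.233.185.136 - 140.233.185.143) does not contain 140.233.185.135
  140.249.185.128/26 (140.249.185.128 - 140.249.185.191) does not contain 140.233.185.135
  140.233.185.0/25 (140.233.185.0 - 140.233.185.127) does not contain 140.233.185.135
  140.233.177.0/24 (140.233.177.0 - 140.233.177.255) does not contain 140.233.185.135
  140.233.188.0/22 (140.233.188.0 - 140.233.191.255) does not contain 140.233.185.135
  156.233.184.0/22 (156.233.184.0 - 156.233.187.255) does not contain 140.233.185.135
Longest matching prefix is /19 -> next hop Router J.

Router J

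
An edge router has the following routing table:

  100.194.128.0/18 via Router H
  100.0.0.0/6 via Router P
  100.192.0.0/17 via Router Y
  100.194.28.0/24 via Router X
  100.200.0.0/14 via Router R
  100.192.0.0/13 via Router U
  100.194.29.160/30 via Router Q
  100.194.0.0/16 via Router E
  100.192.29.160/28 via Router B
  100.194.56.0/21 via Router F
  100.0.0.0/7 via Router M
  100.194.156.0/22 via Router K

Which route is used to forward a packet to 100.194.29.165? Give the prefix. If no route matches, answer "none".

Entries matching 100.194.29.165:
  100.0.0.0/6 (100.0.0.0 - 103.255.255.255)
  100.0.0.0/7 (100.0.0.0 - 101.255.255.255)
  100.192.0.0/13 (100.192.0.0 - 100.199.255.255)
  100.194.0.0/16 (100.194.0.0 - 100.194.255.255)
Most specific is 100.194.0.0/16.

100.194.0.0/16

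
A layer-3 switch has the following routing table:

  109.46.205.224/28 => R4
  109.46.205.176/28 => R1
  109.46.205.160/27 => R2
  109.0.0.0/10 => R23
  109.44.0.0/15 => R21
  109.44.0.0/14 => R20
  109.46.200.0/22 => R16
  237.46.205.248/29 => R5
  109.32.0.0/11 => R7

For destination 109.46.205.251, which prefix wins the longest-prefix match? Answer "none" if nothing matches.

Entries matching 109.46.205.251:
  109.0.0.0/10 (109.0.0.0 - 109.63.255.255)
  109.32.0.0/11 (109.32.0.0 - 109.63.255.255)
  109.44.0.0/14 (109.44.0.0 - 109.47.255.255)
Most specific is 109.44.0.0/14.

109.44.0.0/14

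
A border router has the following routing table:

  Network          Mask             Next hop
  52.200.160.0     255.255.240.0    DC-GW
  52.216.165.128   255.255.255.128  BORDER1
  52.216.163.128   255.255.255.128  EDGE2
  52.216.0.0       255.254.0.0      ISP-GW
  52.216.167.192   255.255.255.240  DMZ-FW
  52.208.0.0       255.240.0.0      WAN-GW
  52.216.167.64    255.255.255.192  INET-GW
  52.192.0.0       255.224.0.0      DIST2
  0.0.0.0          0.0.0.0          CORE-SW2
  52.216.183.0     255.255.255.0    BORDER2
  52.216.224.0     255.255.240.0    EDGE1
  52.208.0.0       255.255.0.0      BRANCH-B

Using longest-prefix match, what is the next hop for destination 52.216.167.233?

ISP-GW

Routes whose prefix contains 52.216.167.233:
  0.0.0.0/0 (default, matches everything) -> CORE-SW2
  52.192.0.0/11 (52.192.0.0 - 52.223.255.255) -> DIST2
  52.208.0.0/12 (52.208.0.0 - 52.223.255.255) -> WAN-GW
  52.216.0.0/15 (52.216.0.0 - 52.217.255.255) -> ISP-GW
More-specific entries that do NOT match:
  52.216.167.192/28 (52.216.167.192 - 52.216.167.207) does not contain 52.216.167.233
  52.216.167.64/26 (52.216.167.64 - 52.216.167.127) does not contain 52.216.167.233
  52.216.165.128/25 (52.216.165.128 - 52.216.165.255) does not contain 52.216.167.233
  52.216.163.128/25 (52.216.163.128 - 52.216.163.255) does not contain 52.216.167.233
  52.216.183.0/24 (52.216.183.0 - 52.216.183.255) does not contain 52.216.167.233
  52.200.160.0/20 (52.200.160.0 - 52.200.175.255) does not contain 52.216.167.233
  52.216.224.0/20 (52.216.224.0 - 52.216.239.255) does not contain 52.216.167.233
  52.208.0.0/16 (52.208.0.0 - 52.208.255.255) does not contain 52.216.167.233
Longest matching prefix is /15 -> next hop ISP-GW.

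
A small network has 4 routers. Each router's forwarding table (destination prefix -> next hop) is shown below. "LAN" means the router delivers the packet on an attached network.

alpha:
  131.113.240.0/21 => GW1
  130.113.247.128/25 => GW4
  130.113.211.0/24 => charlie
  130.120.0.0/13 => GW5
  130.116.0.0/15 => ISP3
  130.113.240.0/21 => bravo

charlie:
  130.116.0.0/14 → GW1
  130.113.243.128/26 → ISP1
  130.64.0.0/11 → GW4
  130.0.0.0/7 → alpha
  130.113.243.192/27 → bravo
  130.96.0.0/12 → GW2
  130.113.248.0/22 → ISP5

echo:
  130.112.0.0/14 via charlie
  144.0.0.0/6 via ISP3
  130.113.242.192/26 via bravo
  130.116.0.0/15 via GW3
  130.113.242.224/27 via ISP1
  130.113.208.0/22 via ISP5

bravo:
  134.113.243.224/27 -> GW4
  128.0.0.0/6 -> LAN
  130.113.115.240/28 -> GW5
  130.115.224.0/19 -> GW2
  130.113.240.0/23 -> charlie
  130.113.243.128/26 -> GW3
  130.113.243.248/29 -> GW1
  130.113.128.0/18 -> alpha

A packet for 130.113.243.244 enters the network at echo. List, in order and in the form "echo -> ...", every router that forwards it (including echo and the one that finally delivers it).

echo -> charlie -> alpha -> bravo

At echo: longest match for 130.113.243.244 is 130.112.0.0/14 -> charlie
At charlie: longest match for 130.113.243.244 is 130.0.0.0/7 -> alpha
At alpha: longest match for 130.113.243.244 is 130.113.240.0/21 -> bravo
At bravo: longest match for 130.113.243.244 is 128.0.0.0/6 -> LAN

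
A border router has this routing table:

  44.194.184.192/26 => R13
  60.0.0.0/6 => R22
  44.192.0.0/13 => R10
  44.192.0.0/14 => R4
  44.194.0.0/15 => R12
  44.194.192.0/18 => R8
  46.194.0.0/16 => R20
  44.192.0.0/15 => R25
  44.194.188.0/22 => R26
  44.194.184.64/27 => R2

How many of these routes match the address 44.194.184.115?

Prefixes containing 44.194.184.115:
  44.192.0.0/13 (44.192.0.0 - 44.199.255.255)
  44.192.0.0/14 (44.192.0.0 - 44.195.255.255)
  44.194.0.0/15 (44.194.0.0 - 44.195.255.255)
Total matching entries: 3.

3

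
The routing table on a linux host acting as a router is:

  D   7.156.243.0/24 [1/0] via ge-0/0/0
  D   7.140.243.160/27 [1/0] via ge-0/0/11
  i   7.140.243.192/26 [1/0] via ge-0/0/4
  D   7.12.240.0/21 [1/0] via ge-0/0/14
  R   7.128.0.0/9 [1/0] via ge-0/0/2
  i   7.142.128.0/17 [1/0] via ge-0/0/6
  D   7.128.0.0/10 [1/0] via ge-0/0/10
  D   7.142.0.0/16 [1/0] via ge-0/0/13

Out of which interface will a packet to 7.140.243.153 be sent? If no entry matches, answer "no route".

ge-0/0/10

Routes whose prefix contains 7.140.243.153:
  7.128.0.0/9 (7.128.0.0 - 7.255.255.255) -> ge-0/0/2
  7.128.0.0/10 (7.128.0.0 - 7.191.255.255) -> ge-0/0/10
More-specific entries that do NOT match:
  7.140.243.160/27 (7.140.243.160 - 7.140.243.191) does not contain 7.140.243.153
  7.140.243.192/26 (7.140.243.192 - 7.140.243.255) does not contain 7.140.243.153
  7.156.243.0/24 (7.156.243.0 - 7.156.243.255) does not contain 7.140.243.153
  7.12.240.0/21 (7.12.240.0 - 7.12.247.255) does not contain 7.140.243.153
  7.142.128.0/17 (7.142.128.0 - 7.142.255.255) does not contain 7.140.243.153
  7.142.0.0/16 (7.142.0.0 - 7.142.255.255) does not contain 7.140.243.153
Longest matching prefix is /10 -> interface ge-0/0/10.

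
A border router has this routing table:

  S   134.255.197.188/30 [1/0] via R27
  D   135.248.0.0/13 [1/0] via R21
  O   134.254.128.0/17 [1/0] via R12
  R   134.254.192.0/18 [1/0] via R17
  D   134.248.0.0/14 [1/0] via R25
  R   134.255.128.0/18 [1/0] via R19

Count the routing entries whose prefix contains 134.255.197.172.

No listed prefix contains 134.255.197.172.
Total matching entries: 0.

0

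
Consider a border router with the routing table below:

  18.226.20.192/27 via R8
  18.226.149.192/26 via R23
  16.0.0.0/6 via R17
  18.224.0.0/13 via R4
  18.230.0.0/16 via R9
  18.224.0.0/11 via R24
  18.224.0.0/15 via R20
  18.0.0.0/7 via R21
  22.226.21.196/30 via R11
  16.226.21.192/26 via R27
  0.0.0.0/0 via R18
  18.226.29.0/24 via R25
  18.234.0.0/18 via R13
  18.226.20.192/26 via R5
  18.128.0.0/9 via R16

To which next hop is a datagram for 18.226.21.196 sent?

R4

Routes whose prefix contains 18.226.21.196:
  0.0.0.0/0 (default, matches everything) -> R18
  16.0.0.0/6 (16.0.0.0 - 19.255.255.255) -> R17
  18.0.0.0/7 (18.0.0.0 - 19.255.255.255) -> R21
  18.128.0.0/9 (18.128.0.0 - 18.255.255.255) -> R16
  18.224.0.0/11 (18.224.0.0 - 18.255.255.255) -> R24
  18.224.0.0/13 (18.224.0.0 - 18.231.255.255) -> R4
More-specific entries that do NOT match:
  22.226.21.196/30 (22.226.21.196 - 22.226.21.199) does not contain 18.226.21.196
  18.226.20.192/27 (18.226.20.192 - 18.226.20.223) does not contain 18.226.21.196
  18.226.149.192/26 (18.226.149.192 - 18.226.149.255) does not contain 18.226.21.196
  16.226.21.192/26 (16.226.21.192 - 16.226.21.255) does not contain 18.226.21.196
  18.226.20.192/26 (18.226.20.192 - 18.226.20.255) does not contain 18.226.21.196
  18.226.29.0/24 (18.226.29.0 - 18.226.29.255) does not contain 18.226.21.196
  18.234.0.0/18 (18.234.0.0 - 18.234.63.255) does not contain 18.226.21.196
  18.230.0.0/16 (18.230.0.0 - 18.230.255.255) does not contain 18.226.21.196
  18.224.0.0/15 (18.224.0.0 - 18.225.255.255) does not contain 18.226.21.196
Longest matching prefix is /13 -> next hop R4.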